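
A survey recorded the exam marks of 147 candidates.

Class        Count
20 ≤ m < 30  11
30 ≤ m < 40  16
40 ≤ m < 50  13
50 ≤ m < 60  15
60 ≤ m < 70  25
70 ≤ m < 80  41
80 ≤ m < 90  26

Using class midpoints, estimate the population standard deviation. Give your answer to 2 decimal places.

18.83

Midpoints: 25, 35, 45, 55, 65, 75, 85
n = 147, Σfm = 9155, mean = 62.2789
Σfm² = 622275
Σf(m − x̄)² = Σfm² − (Σfm)²/n = 622275 − 9155²/147 = 52111.5646
Population variance = 52111.5646 / 147 = 354.5004
Standard deviation = √354.5004 = 18.8282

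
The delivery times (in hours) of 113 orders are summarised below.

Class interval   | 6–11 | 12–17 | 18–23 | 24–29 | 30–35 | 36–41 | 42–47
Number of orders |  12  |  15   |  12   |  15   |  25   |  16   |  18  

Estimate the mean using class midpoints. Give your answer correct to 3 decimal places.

Midpoints: 8.5, 14.5, 20.5, 26.5, 32.5, 38.5, 44.5
Σfm = 12×8.5 + 15×14.5 + 12×20.5 + 15×26.5 + 25×32.5 + 16×38.5 + 18×44.5 = 3192.5
n = Σf = 113
Mean = 3192.5 / 113 = 28.2522

28.252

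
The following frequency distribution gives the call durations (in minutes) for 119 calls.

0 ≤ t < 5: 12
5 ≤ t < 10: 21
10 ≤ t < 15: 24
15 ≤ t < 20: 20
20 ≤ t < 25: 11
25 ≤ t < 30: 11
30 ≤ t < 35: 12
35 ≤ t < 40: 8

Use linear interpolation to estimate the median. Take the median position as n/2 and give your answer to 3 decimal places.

Cumulative frequencies: 12, 33, 57, 77, 88, 99, 111, 119
n = 119; position = n/2 = 59.5.
This falls in the class 15 ≤ t < 20: L = 15, F = 57, f = 20, h = 5.
Median ≈ 15 + ((59.5 − 57) / 20) × 5 = 15.6250

15.625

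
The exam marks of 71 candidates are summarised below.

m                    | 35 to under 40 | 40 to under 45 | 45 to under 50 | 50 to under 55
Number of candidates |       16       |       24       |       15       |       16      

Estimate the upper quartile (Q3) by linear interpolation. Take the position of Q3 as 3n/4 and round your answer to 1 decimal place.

Cumulative frequencies: 16, 40, 55, 71
n = 71; position = 3n/4 = 53.25.
This falls in the class 45 to under 50: L = 45, F = 40, f = 15, h = 5.
Upper quartile ≈ 45 + ((53.25 − 40) / 15) × 5 = 49.4167

49.4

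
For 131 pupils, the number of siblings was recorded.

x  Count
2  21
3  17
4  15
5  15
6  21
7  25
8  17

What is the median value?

5

Cumulative frequencies: 21, 38, 53, 68, 89, 114, 131
n = 131, so the median is the value in position (n+1)/2 = 66.
Position 66 falls at value 5.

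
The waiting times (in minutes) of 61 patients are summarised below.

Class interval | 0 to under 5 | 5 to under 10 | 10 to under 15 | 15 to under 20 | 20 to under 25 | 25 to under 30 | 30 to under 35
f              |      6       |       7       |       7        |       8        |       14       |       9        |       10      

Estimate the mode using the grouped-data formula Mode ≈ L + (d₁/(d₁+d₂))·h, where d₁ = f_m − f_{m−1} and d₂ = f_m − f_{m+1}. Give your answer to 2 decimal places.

22.73

Modal class: 20 to under 25 (highest frequency 14).
d₁ = 14 − 8 = 6, d₂ = 14 − 9 = 5
Mode ≈ 20 + (6/(6+5)) × 5 = 20 + 2.7273 = 22.7273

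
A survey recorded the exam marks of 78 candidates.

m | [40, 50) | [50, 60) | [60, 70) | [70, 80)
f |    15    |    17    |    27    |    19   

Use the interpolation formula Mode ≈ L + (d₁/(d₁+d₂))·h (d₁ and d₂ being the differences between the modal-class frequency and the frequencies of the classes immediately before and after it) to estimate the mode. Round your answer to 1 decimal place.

65.6

Modal class: [60, 70) (highest frequency 27).
d₁ = 27 − 17 = 10, d₂ = 27 − 19 = 8
Mode ≈ 60 + (10/(10+8)) × 10 = 60 + 5.5556 = 65.5556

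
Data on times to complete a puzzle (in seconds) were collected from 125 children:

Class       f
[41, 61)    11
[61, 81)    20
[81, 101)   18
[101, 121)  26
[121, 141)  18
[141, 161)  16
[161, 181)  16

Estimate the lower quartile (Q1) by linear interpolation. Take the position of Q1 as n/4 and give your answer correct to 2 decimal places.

81.28

Cumulative frequencies: 11, 31, 49, 75, 93, 109, 125
n = 125; position = n/4 = 31.25.
This falls in the class [81, 101): L = 81, F = 31, f = 18, h = 20.
Lower quartile ≈ 81 + ((31.25 − 31) / 18) × 20 = 81.2778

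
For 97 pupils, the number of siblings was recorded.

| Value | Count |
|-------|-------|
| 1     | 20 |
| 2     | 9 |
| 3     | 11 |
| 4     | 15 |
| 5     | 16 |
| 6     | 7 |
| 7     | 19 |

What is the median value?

4

Cumulative frequencies: 20, 29, 40, 55, 71, 78, 97
n = 97, so the median is the value in position (n+1)/2 = 49.
Position 49 falls at value 4.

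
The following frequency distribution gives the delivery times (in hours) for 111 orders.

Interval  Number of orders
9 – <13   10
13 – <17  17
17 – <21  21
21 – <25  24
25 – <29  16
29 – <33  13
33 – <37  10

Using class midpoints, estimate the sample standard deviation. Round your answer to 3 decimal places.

Midpoints: 11, 15, 19, 23, 27, 31, 35
n = 111, Σfm = 2501, mean = 22.5315
Σfm² = 61719
Σf(m − x̄)² = Σfm² − (Σfm)²/n = 61719 − 2501²/111 = 5367.6396
Sample variance = 5367.6396 / 110 = 48.7967
Standard deviation = √48.7967 = 6.9855

6.985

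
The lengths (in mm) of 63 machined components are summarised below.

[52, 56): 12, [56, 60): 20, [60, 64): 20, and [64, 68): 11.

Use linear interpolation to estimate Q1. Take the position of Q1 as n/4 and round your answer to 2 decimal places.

Cumulative frequencies: 12, 32, 52, 63
n = 63; position = n/4 = 15.75.
This falls in the class [56, 60): L = 56, F = 12, f = 20, h = 4.
Lower quartile ≈ 56 + ((15.75 − 12) / 20) × 4 = 56.7500

56.75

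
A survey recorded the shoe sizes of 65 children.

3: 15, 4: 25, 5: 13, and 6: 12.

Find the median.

4

Cumulative frequencies: 15, 40, 53, 65
n = 65, so the median is the value in position (n+1)/2 = 33.
Position 33 falls at value 4.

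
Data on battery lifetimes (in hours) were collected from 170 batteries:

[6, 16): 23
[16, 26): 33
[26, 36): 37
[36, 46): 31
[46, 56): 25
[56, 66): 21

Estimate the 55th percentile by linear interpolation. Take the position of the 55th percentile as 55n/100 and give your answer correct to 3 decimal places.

36.161

Cumulative frequencies: 23, 56, 93, 124, 149, 170
n = 170; position = 55n/100 = 93.5.
This falls in the class [36, 46): L = 36, F = 93, f = 31, h = 10.
55th percentile ≈ 36 + ((93.5 − 93) / 31) × 10 = 36.1613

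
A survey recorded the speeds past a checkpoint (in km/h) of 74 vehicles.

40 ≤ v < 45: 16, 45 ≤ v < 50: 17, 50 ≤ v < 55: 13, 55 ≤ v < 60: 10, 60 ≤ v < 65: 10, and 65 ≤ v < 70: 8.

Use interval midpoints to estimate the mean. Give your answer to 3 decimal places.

Midpoints: 42.5, 47.5, 52.5, 57.5, 62.5, 67.5
Σfm = 16×42.5 + 17×47.5 + 13×52.5 + 10×57.5 + 10×62.5 + 8×67.5 = 3910
n = Σf = 74
Mean = 3910 / 74 = 52.8378

52.838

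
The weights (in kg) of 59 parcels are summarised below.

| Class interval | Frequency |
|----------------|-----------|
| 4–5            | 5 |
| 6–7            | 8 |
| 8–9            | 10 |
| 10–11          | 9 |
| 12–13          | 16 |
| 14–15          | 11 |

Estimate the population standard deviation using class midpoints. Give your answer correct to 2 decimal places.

3.16

Midpoints: 4.5, 6.5, 8.5, 10.5, 12.5, 14.5
n = 59, Σfm = 613.5, mean = 10.3983
Σfm² = 6966.75
Σf(m − x̄)² = Σfm² − (Σfm)²/n = 6966.75 − 613.5²/59 = 587.3898
Population variance = 587.3898 / 59 = 9.9558
Standard deviation = √9.9558 = 3.1553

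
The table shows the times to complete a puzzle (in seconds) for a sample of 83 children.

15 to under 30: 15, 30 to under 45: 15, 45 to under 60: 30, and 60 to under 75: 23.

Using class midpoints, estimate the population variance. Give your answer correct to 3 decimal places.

249.855

Midpoints: 22.5, 37.5, 52.5, 67.5
n = 83, Σfm = 4027.5, mean = 48.5241
Σfm² = 216168.75
Σf(m − x̄)² = Σfm² − (Σfm)²/n = 216168.75 − 4027.5²/83 = 20737.9518
Population variance = 20737.9518 / 83 = 249.8548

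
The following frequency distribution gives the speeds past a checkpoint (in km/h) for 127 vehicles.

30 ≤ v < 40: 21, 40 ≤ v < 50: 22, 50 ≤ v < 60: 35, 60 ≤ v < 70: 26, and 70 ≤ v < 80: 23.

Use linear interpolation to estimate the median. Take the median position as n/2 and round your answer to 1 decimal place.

Cumulative frequencies: 21, 43, 78, 104, 127
n = 127; position = n/2 = 63.5.
This falls in the class 50 ≤ v < 60: L = 50, F = 43, f = 35, h = 10.
Median ≈ 50 + ((63.5 − 43) / 35) × 10 = 55.8571

55.9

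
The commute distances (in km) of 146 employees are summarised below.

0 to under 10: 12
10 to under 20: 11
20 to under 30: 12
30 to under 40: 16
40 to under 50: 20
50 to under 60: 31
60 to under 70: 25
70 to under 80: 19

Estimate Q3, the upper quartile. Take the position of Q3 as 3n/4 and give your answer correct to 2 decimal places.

63.00

Cumulative frequencies: 12, 23, 35, 51, 71, 102, 127, 146
n = 146; position = 3n/4 = 109.5.
This falls in the class 60 to under 70: L = 60, F = 102, f = 25, h = 10.
Upper quartile ≈ 60 + ((109.5 − 102) / 25) × 10 = 63.0000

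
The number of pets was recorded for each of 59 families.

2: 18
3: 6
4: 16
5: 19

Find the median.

4

Cumulative frequencies: 18, 24, 40, 59
n = 59, so the median is the value in position (n+1)/2 = 30.
Position 30 falls at value 4.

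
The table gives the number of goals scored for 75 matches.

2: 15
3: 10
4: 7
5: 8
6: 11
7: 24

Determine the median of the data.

Cumulative frequencies: 15, 25, 32, 40, 51, 75
n = 75, so the median is the value in position (n+1)/2 = 38.
Position 38 falls at value 5.

5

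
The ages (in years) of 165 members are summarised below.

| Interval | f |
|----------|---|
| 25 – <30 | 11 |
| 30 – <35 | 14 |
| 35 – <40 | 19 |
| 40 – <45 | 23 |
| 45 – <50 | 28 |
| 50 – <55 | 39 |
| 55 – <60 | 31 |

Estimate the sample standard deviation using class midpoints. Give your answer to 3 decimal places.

9.166

Midpoints: 27.5, 32.5, 37.5, 42.5, 47.5, 52.5, 57.5
n = 165, Σfm = 7607.5, mean = 46.1061
Σfm² = 364531.25
Σf(m − x̄)² = Σfm² − (Σfm)²/n = 364531.25 − 7607.5²/165 = 13779.3939
Sample variance = 13779.3939 / 164 = 84.0207
Standard deviation = √84.0207 = 9.1663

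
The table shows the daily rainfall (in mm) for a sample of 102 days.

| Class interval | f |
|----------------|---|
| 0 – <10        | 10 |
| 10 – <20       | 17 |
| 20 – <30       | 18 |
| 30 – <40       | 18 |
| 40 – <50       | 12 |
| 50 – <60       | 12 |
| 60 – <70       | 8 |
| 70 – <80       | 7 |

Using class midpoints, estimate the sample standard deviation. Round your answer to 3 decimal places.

20.384

Midpoints: 5, 15, 25, 35, 45, 55, 65, 75
n = 102, Σfm = 3630, mean = 35.5882
Σfm² = 171150
Σf(m − x̄)² = Σfm² − (Σfm)²/n = 171150 − 3630²/102 = 41964.7059
Sample variance = 41964.7059 / 101 = 415.4921
Standard deviation = √415.4921 = 20.3836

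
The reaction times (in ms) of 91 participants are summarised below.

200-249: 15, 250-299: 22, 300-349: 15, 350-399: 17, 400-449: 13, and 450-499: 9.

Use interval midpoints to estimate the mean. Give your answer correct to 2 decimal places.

334.39

Midpoints: 224.5, 274.5, 324.5, 374.5, 424.5, 474.5
Σfm = 15×224.5 + 22×274.5 + 15×324.5 + 17×374.5 + 13×424.5 + 9×474.5 = 30429.5
n = Σf = 91
Mean = 30429.5 / 91 = 334.3901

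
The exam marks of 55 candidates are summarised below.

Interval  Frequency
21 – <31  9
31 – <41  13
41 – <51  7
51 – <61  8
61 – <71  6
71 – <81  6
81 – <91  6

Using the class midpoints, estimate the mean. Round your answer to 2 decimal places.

51.64

Midpoints: 26, 36, 46, 56, 66, 76, 86
Σfm = 9×26 + 13×36 + 7×46 + 8×56 + 6×66 + 6×76 + 6×86 = 2840
n = Σf = 55
Mean = 2840 / 55 = 51.6364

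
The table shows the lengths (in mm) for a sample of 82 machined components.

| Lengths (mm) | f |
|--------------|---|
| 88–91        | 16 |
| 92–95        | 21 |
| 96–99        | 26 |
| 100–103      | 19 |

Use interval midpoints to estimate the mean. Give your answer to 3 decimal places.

95.841

Midpoints: 89.5, 93.5, 97.5, 101.5
Σfm = 16×89.5 + 21×93.5 + 26×97.5 + 19×101.5 = 7859
n = Σf = 82
Mean = 7859 / 82 = 95.8415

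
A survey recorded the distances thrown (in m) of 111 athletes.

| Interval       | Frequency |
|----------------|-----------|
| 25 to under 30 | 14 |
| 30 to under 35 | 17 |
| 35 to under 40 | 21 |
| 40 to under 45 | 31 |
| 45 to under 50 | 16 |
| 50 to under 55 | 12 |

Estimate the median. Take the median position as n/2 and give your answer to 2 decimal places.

Cumulative frequencies: 14, 31, 52, 83, 99, 111
n = 111; position = n/2 = 55.5.
This falls in the class 40 to under 45: L = 40, F = 52, f = 31, h = 5.
Median ≈ 40 + ((55.5 − 52) / 31) × 5 = 40.5645

40.56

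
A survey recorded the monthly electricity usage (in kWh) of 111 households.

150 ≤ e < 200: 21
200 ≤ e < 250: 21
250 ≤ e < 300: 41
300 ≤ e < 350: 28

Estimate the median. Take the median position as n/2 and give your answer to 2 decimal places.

266.46

Cumulative frequencies: 21, 42, 83, 111
n = 111; position = n/2 = 55.5.
This falls in the class 250 ≤ e < 300: L = 250, F = 42, f = 41, h = 50.
Median ≈ 250 + ((55.5 − 42) / 41) × 50 = 266.4634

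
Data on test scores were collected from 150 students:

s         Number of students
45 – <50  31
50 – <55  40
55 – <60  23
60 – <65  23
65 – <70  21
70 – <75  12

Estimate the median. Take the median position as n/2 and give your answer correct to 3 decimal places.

Cumulative frequencies: 31, 71, 94, 117, 138, 150
n = 150; position = n/2 = 75.
This falls in the class 55 – <60: L = 55, F = 71, f = 23, h = 5.
Median ≈ 55 + ((75 − 71) / 23) × 5 = 55.8696

55.870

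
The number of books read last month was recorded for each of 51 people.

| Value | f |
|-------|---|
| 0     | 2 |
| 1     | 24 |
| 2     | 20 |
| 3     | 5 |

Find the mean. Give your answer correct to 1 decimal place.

Values: 0, 1, 2, 3
Σfx = 2×0 + 24×1 + 20×2 + 5×3 = 79
n = Σf = 51
Mean = 79 / 51 = 1.5490

1.5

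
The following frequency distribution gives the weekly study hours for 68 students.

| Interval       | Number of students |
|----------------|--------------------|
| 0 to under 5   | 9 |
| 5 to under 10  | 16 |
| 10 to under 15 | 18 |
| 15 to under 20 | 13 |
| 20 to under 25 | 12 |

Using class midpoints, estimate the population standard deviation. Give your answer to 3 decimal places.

6.442

Midpoints: 2.5, 7.5, 12.5, 17.5, 22.5
n = 68, Σfm = 865, mean = 12.7206
Σfm² = 13825
Σf(m − x̄)² = Σfm² − (Σfm)²/n = 13825 − 865²/68 = 2821.6912
Population variance = 2821.6912 / 68 = 41.4955
Standard deviation = √41.4955 = 6.4417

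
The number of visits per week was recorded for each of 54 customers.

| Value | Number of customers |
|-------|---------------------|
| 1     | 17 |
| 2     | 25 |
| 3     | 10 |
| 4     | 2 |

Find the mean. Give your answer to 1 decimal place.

Values: 1, 2, 3, 4
Σfx = 17×1 + 25×2 + 10×3 + 2×4 = 105
n = Σf = 54
Mean = 105 / 54 = 1.9444

1.9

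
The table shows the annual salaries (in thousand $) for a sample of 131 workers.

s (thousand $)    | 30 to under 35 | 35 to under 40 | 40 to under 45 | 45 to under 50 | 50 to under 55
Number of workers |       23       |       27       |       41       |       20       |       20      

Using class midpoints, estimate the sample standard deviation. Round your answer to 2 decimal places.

Midpoints: 32.5, 37.5, 42.5, 47.5, 52.5
n = 131, Σfm = 5502.5, mean = 42.0038
Σfm² = 236568.75
Σf(m − x̄)² = Σfm² − (Σfm)²/n = 236568.75 − 5502.5²/131 = 5442.7481
Sample variance = 5442.7481 / 130 = 41.8673
Standard deviation = √41.8673 = 6.4705

6.47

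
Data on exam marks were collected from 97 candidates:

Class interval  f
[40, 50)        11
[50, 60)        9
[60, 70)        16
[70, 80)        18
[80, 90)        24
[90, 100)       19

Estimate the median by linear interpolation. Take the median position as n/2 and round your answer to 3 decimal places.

Cumulative frequencies: 11, 20, 36, 54, 78, 97
n = 97; position = n/2 = 48.5.
This falls in the class [70, 80): L = 70, F = 36, f = 18, h = 10.
Median ≈ 70 + ((48.5 − 36) / 18) × 10 = 76.9444

76.944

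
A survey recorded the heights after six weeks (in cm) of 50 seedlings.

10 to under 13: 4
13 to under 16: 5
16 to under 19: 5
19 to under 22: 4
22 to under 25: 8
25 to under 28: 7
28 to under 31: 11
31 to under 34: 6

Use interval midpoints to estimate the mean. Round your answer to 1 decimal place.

23.6

Midpoints: 11.5, 14.5, 17.5, 20.5, 23.5, 26.5, 29.5, 32.5
Σfm = 4×11.5 + 5×14.5 + 5×17.5 + 4×20.5 + 8×23.5 + 7×26.5 + 11×29.5 + 6×32.5 = 1181
n = Σf = 50
Mean = 1181 / 50 = 23.6200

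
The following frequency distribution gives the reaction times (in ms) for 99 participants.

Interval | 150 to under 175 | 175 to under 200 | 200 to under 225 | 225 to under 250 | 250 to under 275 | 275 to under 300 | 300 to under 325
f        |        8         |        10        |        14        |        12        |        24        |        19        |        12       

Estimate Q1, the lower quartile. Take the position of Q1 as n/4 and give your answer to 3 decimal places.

Cumulative frequencies: 8, 18, 32, 44, 68, 87, 99
n = 99; position = n/4 = 24.75.
This falls in the class 200 to under 225: L = 200, F = 18, f = 14, h = 25.
Lower quartile ≈ 200 + ((24.75 − 18) / 14) × 25 = 212.0536

212.054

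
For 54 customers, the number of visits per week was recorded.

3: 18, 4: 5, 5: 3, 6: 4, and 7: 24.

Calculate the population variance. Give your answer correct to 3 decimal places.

Values: 3, 4, 5, 6, 7
n = 54, Σfx = 281, mean = 5.2037
Σfx² = 1637
Σf(x − x̄)² = Σfx² − (Σfx)²/n = 1637 − 281²/54 = 174.7593
Population variance = 174.7593 / 54 = 3.2363

3.236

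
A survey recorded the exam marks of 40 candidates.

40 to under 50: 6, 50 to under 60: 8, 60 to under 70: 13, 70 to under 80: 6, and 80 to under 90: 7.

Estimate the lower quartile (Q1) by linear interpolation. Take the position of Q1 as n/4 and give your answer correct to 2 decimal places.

Cumulative frequencies: 6, 14, 27, 33, 40
n = 40; position = n/4 = 10.
This falls in the class 50 to under 60: L = 50, F = 6, f = 8, h = 10.
Lower quartile ≈ 50 + ((10 − 6) / 8) × 10 = 55.0000

55.00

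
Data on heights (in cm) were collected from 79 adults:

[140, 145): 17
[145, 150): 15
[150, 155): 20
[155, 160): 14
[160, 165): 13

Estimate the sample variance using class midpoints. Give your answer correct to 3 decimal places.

Midpoints: 142.5, 147.5, 152.5, 157.5, 162.5
n = 79, Σfm = 12002.5, mean = 151.9304
Σfm² = 1827243.75
Σf(m − x̄)² = Σfm² − (Σfm)²/n = 1827243.75 − 12002.5²/79 = 3699.3671
Sample variance = 3699.3671 / 78 = 47.4278

47.428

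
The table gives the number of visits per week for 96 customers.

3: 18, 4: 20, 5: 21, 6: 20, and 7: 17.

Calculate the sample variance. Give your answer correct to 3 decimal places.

Values: 3, 4, 5, 6, 7
n = 96, Σfx = 478, mean = 4.9792
Σfx² = 2560
Σf(x − x̄)² = Σfx² − (Σfx)²/n = 2560 − 478²/96 = 179.9583
Sample variance = 179.9583 / 95 = 1.8943

1.894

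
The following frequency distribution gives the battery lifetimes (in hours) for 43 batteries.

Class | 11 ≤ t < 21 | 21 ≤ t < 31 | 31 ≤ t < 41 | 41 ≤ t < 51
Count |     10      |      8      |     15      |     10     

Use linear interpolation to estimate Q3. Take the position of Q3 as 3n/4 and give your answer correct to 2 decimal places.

40.50

Cumulative frequencies: 10, 18, 33, 43
n = 43; position = 3n/4 = 32.25.
This falls in the class 31 ≤ t < 41: L = 31, F = 18, f = 15, h = 10.
Upper quartile ≈ 31 + ((32.25 − 18) / 15) × 10 = 40.5000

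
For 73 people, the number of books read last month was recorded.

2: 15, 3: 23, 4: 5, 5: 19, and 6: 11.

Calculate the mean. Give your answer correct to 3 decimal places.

3.836

Values: 2, 3, 4, 5, 6
Σfx = 15×2 + 23×3 + 5×4 + 19×5 + 11×6 = 280
n = Σf = 73
Mean = 280 / 73 = 3.8356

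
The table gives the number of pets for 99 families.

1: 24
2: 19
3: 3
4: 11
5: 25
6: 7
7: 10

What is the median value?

Cumulative frequencies: 24, 43, 46, 57, 82, 89, 99
n = 99, so the median is the value in position (n+1)/2 = 50.
Position 50 falls at value 4.

4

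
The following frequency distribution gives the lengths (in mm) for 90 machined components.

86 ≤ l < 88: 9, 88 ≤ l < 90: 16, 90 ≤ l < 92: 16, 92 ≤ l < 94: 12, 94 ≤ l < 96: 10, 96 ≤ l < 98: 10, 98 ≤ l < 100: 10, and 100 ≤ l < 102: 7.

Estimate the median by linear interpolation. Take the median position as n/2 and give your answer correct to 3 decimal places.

Cumulative frequencies: 9, 25, 41, 53, 63, 73, 83, 90
n = 90; position = n/2 = 45.
This falls in the class 92 ≤ l < 94: L = 92, F = 41, f = 12, h = 2.
Median ≈ 92 + ((45 − 41) / 12) × 2 = 92.6667

92.667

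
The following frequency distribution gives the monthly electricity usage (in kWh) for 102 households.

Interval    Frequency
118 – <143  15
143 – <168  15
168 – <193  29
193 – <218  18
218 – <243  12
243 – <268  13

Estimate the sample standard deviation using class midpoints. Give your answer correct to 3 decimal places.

38.960

Midpoints: 130.5, 155.5, 180.5, 205.5, 230.5, 255.5
n = 102, Σfm = 19311, mean = 189.3235
Σfm² = 3809335.5
Σf(m − x̄)² = Σfm² − (Σfm)²/n = 3809335.5 − 19311²/102 = 153308.8235
Sample variance = 153308.8235 / 101 = 1517.9091
Standard deviation = √1517.9091 = 38.9604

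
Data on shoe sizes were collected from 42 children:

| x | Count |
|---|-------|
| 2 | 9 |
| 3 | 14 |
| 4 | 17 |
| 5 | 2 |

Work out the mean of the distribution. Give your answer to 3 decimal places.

Values: 2, 3, 4, 5
Σfx = 9×2 + 14×3 + 17×4 + 2×5 = 138
n = Σf = 42
Mean = 138 / 42 = 3.2857

3.286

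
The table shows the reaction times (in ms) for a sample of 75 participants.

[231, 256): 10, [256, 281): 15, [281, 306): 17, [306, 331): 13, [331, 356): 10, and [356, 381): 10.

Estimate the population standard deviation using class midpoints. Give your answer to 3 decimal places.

Midpoints: 243.5, 268.5, 293.5, 318.5, 343.5, 368.5
n = 75, Σfm = 22712.5, mean = 302.8333
Σfm² = 6995318.75
Σf(m − x̄)² = Σfm² − (Σfm)²/n = 6995318.75 − 22712.5²/75 = 117216.6667
Population variance = 117216.6667 / 75 = 1562.8889
Standard deviation = √1562.8889 = 39.5334

39.533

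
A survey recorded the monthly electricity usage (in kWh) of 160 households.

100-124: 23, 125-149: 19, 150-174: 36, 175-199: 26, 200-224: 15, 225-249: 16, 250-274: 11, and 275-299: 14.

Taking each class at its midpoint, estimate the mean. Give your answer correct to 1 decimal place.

Midpoints: 112, 137, 162, 187, 212, 237, 262, 287
Σfm = 23×112 + 19×137 + 36×162 + 26×187 + 15×212 + 16×237 + 11×262 + 14×287 = 29745
n = Σf = 160
Mean = 29745 / 160 = 185.9062

185.9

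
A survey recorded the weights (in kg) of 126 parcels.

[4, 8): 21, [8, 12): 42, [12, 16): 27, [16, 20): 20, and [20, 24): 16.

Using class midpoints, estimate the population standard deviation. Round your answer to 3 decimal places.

5.063

Midpoints: 6, 10, 14, 18, 22
n = 126, Σfm = 1636, mean = 12.9841
Σfm² = 24472
Σf(m − x̄)² = Σfm² − (Σfm)²/n = 24472 − 1636²/126 = 3229.9683
Population variance = 3229.9683 / 126 = 25.6347
Standard deviation = √25.6347 = 5.0631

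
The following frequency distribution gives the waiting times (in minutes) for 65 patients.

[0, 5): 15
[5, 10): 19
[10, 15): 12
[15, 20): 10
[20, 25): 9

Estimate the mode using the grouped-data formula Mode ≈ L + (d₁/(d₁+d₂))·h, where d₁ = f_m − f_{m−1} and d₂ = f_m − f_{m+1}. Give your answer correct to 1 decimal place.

6.8

Modal class: [5, 10) (highest frequency 19).
d₁ = 19 − 15 = 4, d₂ = 19 − 12 = 7
Mode ≈ 5 + (4/(4+7)) × 5 = 5 + 1.8182 = 6.8182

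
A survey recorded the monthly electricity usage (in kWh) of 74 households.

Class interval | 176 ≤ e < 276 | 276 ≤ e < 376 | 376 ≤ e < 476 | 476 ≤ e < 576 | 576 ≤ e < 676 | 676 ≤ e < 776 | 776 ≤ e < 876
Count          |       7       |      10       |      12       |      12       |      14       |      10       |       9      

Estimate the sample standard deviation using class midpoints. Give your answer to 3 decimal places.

Midpoints: 226, 326, 426, 526, 626, 726, 826
n = 74, Σfm = 39724, mean = 536.8108
Σfm² = 23815624
Σf(m − x̄)² = Σfm² − (Σfm)²/n = 23815624 − 39724²/74 = 2491351.3514
Sample variance = 2491351.3514 / 73 = 34128.1007
Standard deviation = √34128.1007 = 184.7379

184.738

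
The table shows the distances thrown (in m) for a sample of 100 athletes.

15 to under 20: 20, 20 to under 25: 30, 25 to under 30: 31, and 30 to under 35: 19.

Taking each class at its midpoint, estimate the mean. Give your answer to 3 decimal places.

24.950

Midpoints: 17.5, 22.5, 27.5, 32.5
Σfm = 20×17.5 + 30×22.5 + 31×27.5 + 19×32.5 = 2495
n = Σf = 100
Mean = 2495 / 100 = 24.9500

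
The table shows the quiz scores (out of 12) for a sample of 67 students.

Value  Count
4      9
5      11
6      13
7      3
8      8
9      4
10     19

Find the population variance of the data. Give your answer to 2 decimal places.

Values: 4, 5, 6, 7, 8, 9, 10
n = 67, Σfx = 480, mean = 7.1642
Σfx² = 3770
Σf(x − x̄)² = Σfx² − (Σfx)²/n = 3770 − 480²/67 = 331.1940
Population variance = 331.1940 / 67 = 4.9432

4.94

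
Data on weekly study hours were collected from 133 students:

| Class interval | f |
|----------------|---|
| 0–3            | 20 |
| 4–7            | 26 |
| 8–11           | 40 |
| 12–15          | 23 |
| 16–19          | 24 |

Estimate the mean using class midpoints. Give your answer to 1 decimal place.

9.7

Midpoints: 1.5, 5.5, 9.5, 13.5, 17.5
Σfm = 20×1.5 + 26×5.5 + 40×9.5 + 23×13.5 + 24×17.5 = 1283.5
n = Σf = 133
Mean = 1283.5 / 133 = 9.6504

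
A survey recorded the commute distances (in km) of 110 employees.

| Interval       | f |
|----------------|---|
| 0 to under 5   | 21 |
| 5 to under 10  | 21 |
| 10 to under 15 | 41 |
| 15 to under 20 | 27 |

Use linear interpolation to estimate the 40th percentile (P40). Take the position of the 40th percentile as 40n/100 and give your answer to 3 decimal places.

Cumulative frequencies: 21, 42, 83, 110
n = 110; position = 40n/100 = 44.
This falls in the class 10 to under 15: L = 10, F = 42, f = 41, h = 5.
40th percentile ≈ 10 + ((44 − 42) / 41) × 5 = 10.2439

10.244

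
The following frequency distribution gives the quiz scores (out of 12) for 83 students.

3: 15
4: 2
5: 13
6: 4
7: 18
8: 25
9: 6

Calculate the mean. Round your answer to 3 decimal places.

Values: 3, 4, 5, 6, 7, 8, 9
Σfx = 15×3 + 2×4 + 13×5 + 4×6 + 18×7 + 25×8 + 6×9 = 522
n = Σf = 83
Mean = 522 / 83 = 6.2892

6.289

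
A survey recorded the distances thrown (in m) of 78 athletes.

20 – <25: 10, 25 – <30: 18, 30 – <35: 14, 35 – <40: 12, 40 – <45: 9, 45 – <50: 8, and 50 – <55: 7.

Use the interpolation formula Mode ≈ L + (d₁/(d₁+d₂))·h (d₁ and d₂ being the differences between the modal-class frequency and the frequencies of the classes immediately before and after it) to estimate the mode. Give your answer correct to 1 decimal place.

Modal class: 25 – <30 (highest frequency 18).
d₁ = 18 − 10 = 8, d₂ = 18 − 14 = 4
Mode ≈ 25 + (8/(8+4)) × 5 = 25 + 3.3333 = 28.3333

28.3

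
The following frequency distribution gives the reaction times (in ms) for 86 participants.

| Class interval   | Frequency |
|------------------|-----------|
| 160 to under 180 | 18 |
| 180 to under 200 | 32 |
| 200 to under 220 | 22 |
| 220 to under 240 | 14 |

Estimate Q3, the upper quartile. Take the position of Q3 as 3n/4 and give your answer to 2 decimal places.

213.18

Cumulative frequencies: 18, 50, 72, 86
n = 86; position = 3n/4 = 64.5.
This falls in the class 200 to under 220: L = 200, F = 50, f = 22, h = 20.
Upper quartile ≈ 200 + ((64.5 − 50) / 22) × 20 = 213.1818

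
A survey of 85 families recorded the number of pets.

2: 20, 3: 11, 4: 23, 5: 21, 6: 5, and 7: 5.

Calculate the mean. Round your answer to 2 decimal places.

3.94

Values: 2, 3, 4, 5, 6, 7
Σfx = 20×2 + 11×3 + 23×4 + 21×5 + 5×6 + 5×7 = 335
n = Σf = 85
Mean = 335 / 85 = 3.9412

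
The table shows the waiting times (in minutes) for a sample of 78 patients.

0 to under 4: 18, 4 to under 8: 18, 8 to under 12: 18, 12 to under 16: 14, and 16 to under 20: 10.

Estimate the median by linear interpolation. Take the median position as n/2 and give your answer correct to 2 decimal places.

8.67

Cumulative frequencies: 18, 36, 54, 68, 78
n = 78; position = n/2 = 39.
This falls in the class 8 to under 12: L = 8, F = 36, f = 18, h = 4.
Median ≈ 8 + ((39 − 36) / 18) × 4 = 8.6667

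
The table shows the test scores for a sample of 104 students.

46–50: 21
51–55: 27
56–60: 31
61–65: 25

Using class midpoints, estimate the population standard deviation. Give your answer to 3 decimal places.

5.312

Midpoints: 48, 53, 58, 63
n = 104, Σfm = 5812, mean = 55.8846
Σfm² = 327736
Σf(m − x̄)² = Σfm² − (Σfm)²/n = 327736 − 5812²/104 = 2934.6154
Population variance = 2934.6154 / 104 = 28.2175
Standard deviation = √28.2175 = 5.3120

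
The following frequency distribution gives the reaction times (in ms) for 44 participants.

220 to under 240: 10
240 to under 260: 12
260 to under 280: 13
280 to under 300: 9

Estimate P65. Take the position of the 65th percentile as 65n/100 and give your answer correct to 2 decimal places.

270.15

Cumulative frequencies: 10, 22, 35, 44
n = 44; position = 65n/100 = 28.6.
This falls in the class 260 to under 280: L = 260, F = 22, f = 13, h = 20.
65th percentile ≈ 260 + ((28.6 − 22) / 13) × 20 = 270.1538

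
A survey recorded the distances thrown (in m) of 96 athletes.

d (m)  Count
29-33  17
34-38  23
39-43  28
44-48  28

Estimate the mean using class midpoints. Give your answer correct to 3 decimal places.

39.490

Midpoints: 31, 36, 41, 46
Σfm = 17×31 + 23×36 + 28×41 + 28×46 = 3791
n = Σf = 96
Mean = 3791 / 96 = 39.4896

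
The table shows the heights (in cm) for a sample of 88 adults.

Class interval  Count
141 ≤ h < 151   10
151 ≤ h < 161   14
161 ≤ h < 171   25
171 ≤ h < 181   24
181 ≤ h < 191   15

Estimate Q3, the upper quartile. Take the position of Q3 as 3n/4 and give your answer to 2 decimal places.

178.08

Cumulative frequencies: 10, 24, 49, 73, 88
n = 88; position = 3n/4 = 66.
This falls in the class 171 ≤ h < 181: L = 171, F = 49, f = 24, h = 10.
Upper quartile ≈ 171 + ((66 − 49) / 24) × 10 = 178.0833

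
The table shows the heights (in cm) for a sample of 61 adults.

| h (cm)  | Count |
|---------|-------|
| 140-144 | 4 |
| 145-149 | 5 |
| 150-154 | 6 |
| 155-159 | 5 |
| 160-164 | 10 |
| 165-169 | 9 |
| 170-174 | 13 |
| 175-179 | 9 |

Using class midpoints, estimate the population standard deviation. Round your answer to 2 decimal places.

10.65

Midpoints: 142, 147, 152, 157, 162, 167, 172, 177
n = 61, Σfm = 9952, mean = 163.1475
Σfm² = 1630564
Σf(m − x̄)² = Σfm² − (Σfm)²/n = 1630564 − 9952²/61 = 6919.6721
Population variance = 6919.6721 / 61 = 113.4372
Standard deviation = √113.4372 = 10.6507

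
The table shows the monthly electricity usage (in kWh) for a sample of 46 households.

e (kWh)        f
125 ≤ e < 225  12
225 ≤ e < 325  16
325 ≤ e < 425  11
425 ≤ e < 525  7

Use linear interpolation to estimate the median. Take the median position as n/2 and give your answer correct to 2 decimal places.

293.75

Cumulative frequencies: 12, 28, 39, 46
n = 46; position = n/2 = 23.
This falls in the class 225 ≤ e < 325: L = 225, F = 12, f = 16, h = 100.
Median ≈ 225 + ((23 − 12) / 16) × 100 = 293.7500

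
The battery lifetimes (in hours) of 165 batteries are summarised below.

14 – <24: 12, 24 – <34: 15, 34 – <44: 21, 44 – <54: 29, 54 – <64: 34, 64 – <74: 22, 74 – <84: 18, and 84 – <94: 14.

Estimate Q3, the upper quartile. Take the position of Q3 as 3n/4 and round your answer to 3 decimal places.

69.795

Cumulative frequencies: 12, 27, 48, 77, 111, 133, 151, 165
n = 165; position = 3n/4 = 123.75.
This falls in the class 64 – <74: L = 64, F = 111, f = 22, h = 10.
Upper quartile ≈ 64 + ((123.75 − 111) / 22) × 10 = 69.7955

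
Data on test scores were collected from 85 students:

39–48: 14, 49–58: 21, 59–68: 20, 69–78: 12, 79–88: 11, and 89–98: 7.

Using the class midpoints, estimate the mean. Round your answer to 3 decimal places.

Midpoints: 43.5, 53.5, 63.5, 73.5, 83.5, 93.5
Σfm = 14×43.5 + 21×53.5 + 20×63.5 + 12×73.5 + 11×83.5 + 7×93.5 = 5457.5
n = Σf = 85
Mean = 5457.5 / 85 = 64.2059

64.206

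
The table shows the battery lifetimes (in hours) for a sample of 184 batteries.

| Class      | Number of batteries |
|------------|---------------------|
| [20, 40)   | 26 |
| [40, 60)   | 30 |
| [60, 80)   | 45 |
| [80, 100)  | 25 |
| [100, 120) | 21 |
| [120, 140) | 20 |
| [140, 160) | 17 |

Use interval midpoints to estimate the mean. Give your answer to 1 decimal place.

Midpoints: 30, 50, 70, 90, 110, 130, 150
Σfm = 26×30 + 30×50 + 45×70 + 25×90 + 21×110 + 20×130 + 17×150 = 15140
n = Σf = 184
Mean = 15140 / 184 = 82.2826

82.3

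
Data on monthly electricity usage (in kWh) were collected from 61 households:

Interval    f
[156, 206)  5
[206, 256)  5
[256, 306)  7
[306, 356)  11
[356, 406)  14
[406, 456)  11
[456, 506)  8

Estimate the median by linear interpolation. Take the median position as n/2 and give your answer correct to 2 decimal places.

364.93

Cumulative frequencies: 5, 10, 17, 28, 42, 53, 61
n = 61; position = n/2 = 30.5.
This falls in the class [356, 406): L = 356, F = 28, f = 14, h = 50.
Median ≈ 356 + ((30.5 − 28) / 14) × 50 = 364.9286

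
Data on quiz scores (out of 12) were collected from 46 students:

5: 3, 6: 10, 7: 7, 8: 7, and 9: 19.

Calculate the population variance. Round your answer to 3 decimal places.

Values: 5, 6, 7, 8, 9
n = 46, Σfx = 351, mean = 7.6304
Σfx² = 2765
Σf(x − x̄)² = Σfx² − (Σfx)²/n = 2765 − 351²/46 = 86.7174
Population variance = 86.7174 / 46 = 1.8852

1.885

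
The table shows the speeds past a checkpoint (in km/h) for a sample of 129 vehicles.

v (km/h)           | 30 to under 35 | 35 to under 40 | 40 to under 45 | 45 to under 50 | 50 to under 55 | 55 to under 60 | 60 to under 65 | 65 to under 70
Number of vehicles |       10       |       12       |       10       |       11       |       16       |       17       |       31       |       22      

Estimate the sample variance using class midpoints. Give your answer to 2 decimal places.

126.33

Midpoints: 32.5, 37.5, 42.5, 47.5, 52.5, 57.5, 62.5, 67.5
n = 129, Σfm = 6962.5, mean = 53.9729
Σfm² = 391956.25
Σf(m − x̄)² = Σfm² − (Σfm)²/n = 391956.25 − 6962.5²/129 = 16170.1550
Sample variance = 16170.1550 / 128 = 126.3293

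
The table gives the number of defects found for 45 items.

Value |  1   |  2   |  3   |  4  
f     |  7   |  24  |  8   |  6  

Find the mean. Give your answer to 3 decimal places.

Values: 1, 2, 3, 4
Σfx = 7×1 + 24×2 + 8×3 + 6×4 = 103
n = Σf = 45
Mean = 103 / 45 = 2.2889

2.289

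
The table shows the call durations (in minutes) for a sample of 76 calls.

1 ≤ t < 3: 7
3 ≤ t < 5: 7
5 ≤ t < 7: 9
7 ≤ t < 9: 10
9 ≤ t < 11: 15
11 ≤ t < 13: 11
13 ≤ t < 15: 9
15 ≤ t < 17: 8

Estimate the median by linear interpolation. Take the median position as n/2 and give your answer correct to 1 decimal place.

9.7

Cumulative frequencies: 7, 14, 23, 33, 48, 59, 68, 76
n = 76; position = n/2 = 38.
This falls in the class 9 ≤ t < 11: L = 9, F = 33, f = 15, h = 2.
Median ≈ 9 + ((38 − 33) / 15) × 2 = 9.6667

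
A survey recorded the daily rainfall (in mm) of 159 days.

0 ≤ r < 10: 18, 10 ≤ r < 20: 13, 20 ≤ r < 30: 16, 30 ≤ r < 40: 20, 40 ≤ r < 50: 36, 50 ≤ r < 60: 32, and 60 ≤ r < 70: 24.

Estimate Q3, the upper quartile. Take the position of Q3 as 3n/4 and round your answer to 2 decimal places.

Cumulative frequencies: 18, 31, 47, 67, 103, 135, 159
n = 159; position = 3n/4 = 119.25.
This falls in the class 50 ≤ r < 60: L = 50, F = 103, f = 32, h = 10.
Upper quartile ≈ 50 + ((119.25 − 103) / 32) × 10 = 55.0781

55.08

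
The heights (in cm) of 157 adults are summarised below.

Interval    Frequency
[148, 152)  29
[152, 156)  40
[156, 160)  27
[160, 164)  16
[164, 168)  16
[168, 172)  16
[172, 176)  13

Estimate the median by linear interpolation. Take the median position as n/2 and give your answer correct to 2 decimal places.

Cumulative frequencies: 29, 69, 96, 112, 128, 144, 157
n = 157; position = n/2 = 78.5.
This falls in the class [156, 160): L = 156, F = 69, f = 27, h = 4.
Median ≈ 156 + ((78.5 − 69) / 27) × 4 = 157.4074

157.41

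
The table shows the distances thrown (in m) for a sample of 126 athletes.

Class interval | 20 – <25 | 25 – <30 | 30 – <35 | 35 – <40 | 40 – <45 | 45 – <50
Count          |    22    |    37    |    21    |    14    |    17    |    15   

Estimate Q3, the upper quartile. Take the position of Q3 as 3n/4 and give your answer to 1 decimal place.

Cumulative frequencies: 22, 59, 80, 94, 111, 126
n = 126; position = 3n/4 = 94.5.
This falls in the class 40 – <45: L = 40, F = 94, f = 17, h = 5.
Upper quartile ≈ 40 + ((94.5 − 94) / 17) × 5 = 40.1471

40.1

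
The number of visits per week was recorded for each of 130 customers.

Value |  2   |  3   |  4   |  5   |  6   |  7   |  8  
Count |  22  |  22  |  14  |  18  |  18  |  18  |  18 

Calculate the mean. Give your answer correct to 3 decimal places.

Values: 2, 3, 4, 5, 6, 7, 8
Σfx = 22×2 + 22×3 + 14×4 + 18×5 + 18×6 + 18×7 + 18×8 = 634
n = Σf = 130
Mean = 634 / 130 = 4.8769

4.877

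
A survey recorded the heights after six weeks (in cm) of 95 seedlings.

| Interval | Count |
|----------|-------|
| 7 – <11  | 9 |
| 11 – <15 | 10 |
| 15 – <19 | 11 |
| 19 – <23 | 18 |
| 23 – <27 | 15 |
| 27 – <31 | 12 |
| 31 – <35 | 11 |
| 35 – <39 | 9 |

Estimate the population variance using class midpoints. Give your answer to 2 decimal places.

Midpoints: 9, 13, 17, 21, 25, 29, 33, 37
n = 95, Σfm = 2195, mean = 23.1053
Σfm² = 57303
Σf(m − x̄)² = Σfm² − (Σfm)²/n = 57303 − 2195²/95 = 6586.9474
Population variance = 6586.9474 / 95 = 69.3363

69.34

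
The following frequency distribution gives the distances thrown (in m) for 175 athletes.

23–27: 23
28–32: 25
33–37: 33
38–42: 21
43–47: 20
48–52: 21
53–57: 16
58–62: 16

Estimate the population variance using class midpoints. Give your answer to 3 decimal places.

120.176

Midpoints: 25, 30, 35, 40, 45, 50, 55, 60
n = 175, Σfm = 7110, mean = 40.6286
Σfm² = 309900
Σf(m − x̄)² = Σfm² − (Σfm)²/n = 309900 − 7110²/175 = 21030.8571
Population variance = 21030.8571 / 175 = 120.1763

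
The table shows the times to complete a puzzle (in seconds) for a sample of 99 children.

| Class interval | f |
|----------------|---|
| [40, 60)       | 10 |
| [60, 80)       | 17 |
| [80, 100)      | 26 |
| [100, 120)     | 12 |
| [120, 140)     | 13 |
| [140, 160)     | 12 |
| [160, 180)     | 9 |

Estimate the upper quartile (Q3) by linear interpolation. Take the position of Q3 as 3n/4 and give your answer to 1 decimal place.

Cumulative frequencies: 10, 27, 53, 65, 78, 90, 99
n = 99; position = 3n/4 = 74.25.
This falls in the class [120, 140): L = 120, F = 65, f = 13, h = 20.
Upper quartile ≈ 120 + ((74.25 − 65) / 13) × 20 = 134.2308

134.2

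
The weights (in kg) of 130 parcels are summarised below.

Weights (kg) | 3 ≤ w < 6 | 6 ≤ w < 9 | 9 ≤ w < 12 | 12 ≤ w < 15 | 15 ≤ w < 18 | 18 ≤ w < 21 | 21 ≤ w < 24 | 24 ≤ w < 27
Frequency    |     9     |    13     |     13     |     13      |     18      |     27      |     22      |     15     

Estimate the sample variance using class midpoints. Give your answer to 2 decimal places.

40.18

Midpoints: 4.5, 7.5, 10.5, 13.5, 16.5, 19.5, 22.5, 25.5
n = 130, Σfm = 2151, mean = 16.5462
Σfm² = 40774.5
Σf(m − x̄)² = Σfm² − (Σfm)²/n = 40774.5 − 2151²/130 = 5183.7231
Sample variance = 5183.7231 / 129 = 40.1839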